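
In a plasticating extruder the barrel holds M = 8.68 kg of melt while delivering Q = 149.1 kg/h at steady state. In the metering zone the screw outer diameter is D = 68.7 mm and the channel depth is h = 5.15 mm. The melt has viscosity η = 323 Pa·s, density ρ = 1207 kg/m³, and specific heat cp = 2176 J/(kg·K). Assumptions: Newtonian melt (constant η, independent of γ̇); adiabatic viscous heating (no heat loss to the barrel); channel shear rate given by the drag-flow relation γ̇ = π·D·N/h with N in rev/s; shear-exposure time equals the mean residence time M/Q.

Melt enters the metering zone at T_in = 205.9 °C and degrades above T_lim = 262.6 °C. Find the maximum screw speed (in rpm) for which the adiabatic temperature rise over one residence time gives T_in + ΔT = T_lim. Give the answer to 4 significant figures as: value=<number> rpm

Throughput in SI: Q_s = 149.1 kg/h ÷ 3600 s/h = 0.0414167 kg/s
Mean residence time: t_res = M/Q_s = 8.68 kg / 0.0414167 kg/s = 209.577 s
Geometry in SI: D = 68.7 mm → 0.0687 m, h = 5.15 mm → 0.00515 m
ΔT_a = T_lim − T_in = 262.6 °C − 205.9 °C = 56.7 K
γ̇_max² = ΔT_a·ρ·cp / (η·t_res) = [56.7 × 1207 × 2176] / [323 × 209.577] = 2199.9 s⁻²
Take the square root: γ̇_max = √(2199.9) = 46.903 s⁻¹
N_max = γ̇_max·h / (π·D) = 46.903 · 0.00515 / (π · 0.0687) = 1.11918 rev/s = 67.1511 rpm

value=67.15 rpm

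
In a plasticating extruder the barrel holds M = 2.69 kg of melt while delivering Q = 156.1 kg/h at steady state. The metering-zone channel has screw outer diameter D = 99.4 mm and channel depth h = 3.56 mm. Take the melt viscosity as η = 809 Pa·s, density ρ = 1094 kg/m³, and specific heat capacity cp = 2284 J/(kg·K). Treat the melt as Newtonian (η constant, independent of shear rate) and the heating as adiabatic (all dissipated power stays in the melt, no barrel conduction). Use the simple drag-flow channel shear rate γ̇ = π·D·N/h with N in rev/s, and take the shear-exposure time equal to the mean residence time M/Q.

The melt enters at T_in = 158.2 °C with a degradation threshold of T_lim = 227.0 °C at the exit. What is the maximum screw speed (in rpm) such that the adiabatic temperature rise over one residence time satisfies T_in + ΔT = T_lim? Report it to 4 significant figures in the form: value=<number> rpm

value=40.03 rpm

Q_s = Q / 3600 = 156.1 / 3600 = 0.0433611 kg/s
t_res = M / Q_s = 2.69 ÷ 0.0433611 = 62.0372 s
D = 99.4 mm = 0.0994 m;  h = 3.56 mm = 0.00356 m
ΔT_a = T_lim − T_in = 227.0 °C − 158.2 °C = 68.8 K
Invert ΔT = ηγ̇²t_res/(ρcp) for γ̇: γ̇_max² = ΔT_a ρ cp / (η t_res) = 68.8·1094·2284 / (809·62.0372) = 3425.32 s⁻²
Take the square root: γ̇_max = √(3425.32) = 58.5263 s⁻¹
N_max = γ̇_max·h / (π·D) = 58.5263 · 0.00356 / (π · 0.0994) = 0.667213 rev/s = 40.0328 rpm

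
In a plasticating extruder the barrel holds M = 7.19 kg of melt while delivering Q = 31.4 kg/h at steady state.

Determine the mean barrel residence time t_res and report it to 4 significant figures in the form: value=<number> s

value=824.3 s

Q_s = Q / 3600 = 31.4 / 3600 = 0.00872222 kg/s
t_res = M / Q_s = 7.19 ÷ 0.00872222 = 824.331 s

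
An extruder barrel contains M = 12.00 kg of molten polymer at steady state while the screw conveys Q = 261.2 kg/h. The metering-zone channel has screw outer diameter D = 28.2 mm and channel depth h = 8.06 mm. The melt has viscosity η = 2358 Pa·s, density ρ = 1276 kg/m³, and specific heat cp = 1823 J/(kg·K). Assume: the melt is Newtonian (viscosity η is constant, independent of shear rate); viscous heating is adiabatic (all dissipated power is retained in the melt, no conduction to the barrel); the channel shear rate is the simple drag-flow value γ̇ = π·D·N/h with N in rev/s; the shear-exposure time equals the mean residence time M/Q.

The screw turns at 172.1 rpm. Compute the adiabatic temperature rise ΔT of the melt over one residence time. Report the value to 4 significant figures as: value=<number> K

Throughput in SI: Q_s = 261.2 kg/h ÷ 3600 s/h = 0.0725556 kg/s
t_res = M / Q_s = 12.00 / 0.0725556 = 165.391 s
D = 28.2 mm = 0.0282 m;  h = 8.06 mm = 0.00806 m;  N = 172.1 rpm / 60 = 2.86833 rev/s
γ̇ = π D N / h = (π)(0.0282)(2.86833) / 0.00806 = 31.5278 s⁻¹
ΔT = η·γ̇²·t_res / (ρ·cp) = 2358 · (31.5278)² · 165.391 / (1276 · 1823) = 166.65 K

value=166.6 K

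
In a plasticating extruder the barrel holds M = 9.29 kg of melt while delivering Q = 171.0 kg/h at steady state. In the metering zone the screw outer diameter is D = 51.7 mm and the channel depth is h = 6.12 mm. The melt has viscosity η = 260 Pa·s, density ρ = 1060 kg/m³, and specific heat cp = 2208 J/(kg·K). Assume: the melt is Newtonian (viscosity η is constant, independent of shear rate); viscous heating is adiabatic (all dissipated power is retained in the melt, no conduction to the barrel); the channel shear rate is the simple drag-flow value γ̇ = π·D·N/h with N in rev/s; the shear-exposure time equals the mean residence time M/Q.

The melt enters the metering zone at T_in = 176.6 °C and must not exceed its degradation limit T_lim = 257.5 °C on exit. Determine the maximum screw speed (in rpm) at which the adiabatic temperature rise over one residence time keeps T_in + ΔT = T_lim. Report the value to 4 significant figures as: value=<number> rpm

value=138.0 rpm

Throughput in SI: Q_s = 171.0 kg/h ÷ 3600 s/h = 0.0475 kg/s
t_res = M / Q_s = 9.29 / 0.0475 = 195.579 s
D = 51.7 mm = 0.0517 m;  h = 6.12 mm = 0.00612 m
ΔT_a = T_lim − T_in = 257.5 − 176.6 = 80.9 K
γ̇_max² = ΔT_a·ρ·cp / (η·t_res) = [80.9 × 1060 × 2208] / [260 × 195.579] = 3723.56 s⁻²
Take the square root: γ̇_max = √(3723.56) = 61.021 s⁻¹
N_max = γ̇_max h / (πD) = 61.021·0.00612/(π·0.0517) = 2.29927 rev/s → ×60 = 137.956 rpm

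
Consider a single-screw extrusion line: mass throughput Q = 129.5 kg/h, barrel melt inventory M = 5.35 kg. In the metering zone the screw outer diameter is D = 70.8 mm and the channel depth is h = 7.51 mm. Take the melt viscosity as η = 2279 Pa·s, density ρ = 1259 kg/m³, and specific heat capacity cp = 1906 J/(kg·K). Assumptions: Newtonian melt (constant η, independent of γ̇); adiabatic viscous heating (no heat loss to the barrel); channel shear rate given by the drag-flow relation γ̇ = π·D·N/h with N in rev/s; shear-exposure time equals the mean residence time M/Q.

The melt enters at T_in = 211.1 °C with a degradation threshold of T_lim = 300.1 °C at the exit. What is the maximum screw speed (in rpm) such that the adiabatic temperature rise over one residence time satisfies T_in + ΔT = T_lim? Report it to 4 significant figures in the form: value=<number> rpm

Convert throughput: Q = 129.5 kg/h = 129.5/3600 = 0.0359722 kg/s
t_res = M / Q_s = 5.35 / 0.0359722 = 148.726 s
Convert to metres: D = 0.0708 m, h = 0.00751 m
Allowable rise: ΔT_a = T_lim − T_in = 300.1 − 211.1 = 89 K
γ̇_max² = ΔT_a·ρ·cp / (η·t_res) = [89 × 1259 × 1906] / [2279 × 148.726] = 630.098 s⁻²
Take the square root: γ̇_max = √(630.098) = 25.1017 s⁻¹
N_max = γ̇_max h / (πD) = 25.1017·0.00751/(π·0.0708) = 0.847541 rev/s → ×60 = 50.8525 rpm

value=50.85 rpm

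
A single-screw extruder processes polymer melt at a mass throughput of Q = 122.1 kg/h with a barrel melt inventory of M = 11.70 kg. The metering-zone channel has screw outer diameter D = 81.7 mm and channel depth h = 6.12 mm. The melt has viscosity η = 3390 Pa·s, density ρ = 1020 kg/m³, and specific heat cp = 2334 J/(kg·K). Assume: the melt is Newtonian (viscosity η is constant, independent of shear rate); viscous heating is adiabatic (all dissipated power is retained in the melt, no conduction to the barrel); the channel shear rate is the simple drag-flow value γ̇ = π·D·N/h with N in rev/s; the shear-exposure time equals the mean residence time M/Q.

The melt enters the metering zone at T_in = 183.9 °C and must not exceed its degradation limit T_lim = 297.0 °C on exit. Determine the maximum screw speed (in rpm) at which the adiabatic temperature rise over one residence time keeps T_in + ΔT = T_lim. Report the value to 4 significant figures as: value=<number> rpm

value=21.71 rpm

Throughput in SI: Q_s = 122.1 kg/h ÷ 3600 s/h = 0.0339167 kg/s
Mean residence time: t_res = M/Q_s = 11.70 kg / 0.0339167 kg/s = 344.963 s
Geometry in SI: D = 81.7 mm → 0.0817 m, h = 6.12 mm → 0.00612 m
ΔT_a = T_lim − T_in = 297.0 − 183.9 = 113.1 K
Invert ΔT = ηγ̇²t_res/(ρcp) for γ̇: γ̇_max² = ΔT_a ρ cp / (η t_res) = 113.1·1020·2334 / (3390·344.963) = 230.246 s⁻²
Take the square root: γ̇_max = √(230.246) = 15.1738 s⁻¹
N_max = γ̇_max·h / (π·D) = 15.1738 · 0.00612 / (π · 0.0817) = 0.361805 rev/s = 21.7083 rpm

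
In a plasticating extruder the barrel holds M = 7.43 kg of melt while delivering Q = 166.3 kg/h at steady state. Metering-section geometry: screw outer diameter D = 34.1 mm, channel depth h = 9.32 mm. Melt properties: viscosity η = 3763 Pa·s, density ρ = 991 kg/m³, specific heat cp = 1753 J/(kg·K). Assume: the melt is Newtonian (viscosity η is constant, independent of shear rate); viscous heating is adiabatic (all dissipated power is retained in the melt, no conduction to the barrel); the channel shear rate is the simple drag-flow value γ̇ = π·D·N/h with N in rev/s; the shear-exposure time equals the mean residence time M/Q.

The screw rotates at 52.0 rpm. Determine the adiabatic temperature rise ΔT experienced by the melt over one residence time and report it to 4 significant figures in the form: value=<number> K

Q_s = Q / 3600 = 166.3 / 3600 = 0.0461944 kg/s
Mean residence time: t_res = M/Q_s = 7.43 kg / 0.0461944 kg/s = 160.842 s
Geometry in metres: D = 34.1 mm → 0.0341 m, h = 9.32 mm → 0.00932 m; screw speed N = 52.0 rpm = 0.866667 rev/s
γ̇ = π D N / h = (π)(0.0341)(0.866667) / 0.00932 = 9.96186 s⁻¹
ΔT = η·γ̇²·t_res / (ρ·cp) = 3763 · (9.96186)² · 160.842 / (991 · 1753) = 34.5747 K

value=34.57 K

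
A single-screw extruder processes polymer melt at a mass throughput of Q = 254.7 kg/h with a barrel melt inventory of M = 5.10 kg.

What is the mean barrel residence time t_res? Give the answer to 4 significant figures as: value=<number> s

value=72.08 s

Throughput in SI: Q_s = 254.7 kg/h ÷ 3600 s/h = 0.07075 kg/s
t_res = M / Q_s = 5.10 / 0.07075 = 72.0848 s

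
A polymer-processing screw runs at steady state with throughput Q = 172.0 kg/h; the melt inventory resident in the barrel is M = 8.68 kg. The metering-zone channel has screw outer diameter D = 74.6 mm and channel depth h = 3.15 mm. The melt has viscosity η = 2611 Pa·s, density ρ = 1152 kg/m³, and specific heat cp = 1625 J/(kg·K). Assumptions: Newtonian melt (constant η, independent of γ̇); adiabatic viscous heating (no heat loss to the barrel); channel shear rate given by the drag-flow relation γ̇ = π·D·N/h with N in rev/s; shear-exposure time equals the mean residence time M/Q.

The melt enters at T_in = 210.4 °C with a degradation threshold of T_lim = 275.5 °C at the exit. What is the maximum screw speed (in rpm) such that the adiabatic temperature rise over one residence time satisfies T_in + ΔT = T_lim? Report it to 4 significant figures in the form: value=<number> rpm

Convert throughput: Q = 172.0 kg/h = 172.0/3600 = 0.0477778 kg/s
t_res = M / Q_s = 8.68 ÷ 0.0477778 = 181.674 s
Convert to metres: D = 0.0746 m, h = 0.00315 m
ΔT_a = T_lim − T_in = 275.5 − 210.4 = 65.1 K
γ̇_max² = ΔT_a·ρ·cp / (η·t_res) = [65.1 × 1152 × 1625] / [2611 × 181.674] = 256.913 s⁻²
γ̇_max = sqrt(256.913) = 16.0285 s⁻¹
N_max = γ̇_max·h / (π·D) = 16.0285 · 0.00315 / (π · 0.0746) = 0.215434 rev/s = 12.9261 rpm

value=12.93 rpm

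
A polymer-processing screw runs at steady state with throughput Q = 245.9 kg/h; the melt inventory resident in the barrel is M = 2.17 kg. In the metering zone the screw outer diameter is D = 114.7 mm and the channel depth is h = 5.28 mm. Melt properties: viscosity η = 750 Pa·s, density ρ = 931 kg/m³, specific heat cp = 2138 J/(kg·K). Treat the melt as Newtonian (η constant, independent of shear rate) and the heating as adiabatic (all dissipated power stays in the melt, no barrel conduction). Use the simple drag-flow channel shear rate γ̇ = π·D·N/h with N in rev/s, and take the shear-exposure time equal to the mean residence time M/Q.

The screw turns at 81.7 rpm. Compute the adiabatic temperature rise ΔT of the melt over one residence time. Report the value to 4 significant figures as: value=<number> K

value=103.4 K

Throughput in SI: Q_s = 245.9 kg/h ÷ 3600 s/h = 0.0683056 kg/s
Mean residence time: t_res = M/Q_s = 2.17 kg / 0.0683056 kg/s = 31.769 s
D = 114.7 mm = 0.1147 m;  h = 5.28 mm = 0.00528 m;  N = 81.7 rpm / 60 = 1.36167 rev/s
γ̇ = π·D·N / h = π · 0.1147 · 1.36167 / 0.00528 = 92.9288 s⁻¹
Adiabatic rise: ΔT = η γ̇² t_res / (ρ cp) = 750·(92.9288)²·31.769 / (931·2138) = 103.373 K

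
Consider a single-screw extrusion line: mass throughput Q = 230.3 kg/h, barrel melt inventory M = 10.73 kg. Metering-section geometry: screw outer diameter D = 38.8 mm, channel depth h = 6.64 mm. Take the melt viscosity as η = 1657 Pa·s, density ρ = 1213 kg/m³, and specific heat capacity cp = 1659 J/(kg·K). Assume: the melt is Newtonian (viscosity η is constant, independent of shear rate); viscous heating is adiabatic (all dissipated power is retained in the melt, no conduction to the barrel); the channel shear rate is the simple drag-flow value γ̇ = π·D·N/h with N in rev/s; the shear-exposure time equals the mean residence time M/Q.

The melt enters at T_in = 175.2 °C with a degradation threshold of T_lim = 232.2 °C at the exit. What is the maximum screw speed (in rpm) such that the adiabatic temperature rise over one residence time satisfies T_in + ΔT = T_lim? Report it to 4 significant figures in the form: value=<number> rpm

value=66.40 rpm

Convert throughput: Q = 230.3 kg/h = 230.3/3600 = 0.0639722 kg/s
t_res = M / Q_s = 10.73 / 0.0639722 = 167.729 s
D = 38.8 mm = 0.0388 m;  h = 6.64 mm = 0.00664 m
ΔT_a = T_lim − T_in = 232.2 °C − 175.2 °C = 57 K
γ̇_max² = ΔT_a·ρ·cp / (η·t_res) = [57 × 1213 × 1659] / [1657 × 167.729] = 412.716 s⁻²
γ̇_max = sqrt(412.716) = 20.3154 s⁻¹
N_max = γ̇_max h / (πD) = 20.3154·0.00664/(π·0.0388) = 1.10665 rev/s → ×60 = 66.3993 rpm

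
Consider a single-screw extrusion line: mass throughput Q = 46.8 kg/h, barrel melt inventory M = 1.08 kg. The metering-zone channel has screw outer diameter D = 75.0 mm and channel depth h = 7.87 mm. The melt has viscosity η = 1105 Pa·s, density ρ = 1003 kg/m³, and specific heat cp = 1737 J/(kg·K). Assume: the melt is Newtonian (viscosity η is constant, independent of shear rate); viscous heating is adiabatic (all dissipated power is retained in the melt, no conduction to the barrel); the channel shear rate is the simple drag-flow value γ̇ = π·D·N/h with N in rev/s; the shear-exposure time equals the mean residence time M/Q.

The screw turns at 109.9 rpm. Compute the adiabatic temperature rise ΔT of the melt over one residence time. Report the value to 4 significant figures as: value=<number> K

value=158.5 K

Throughput in SI: Q_s = 46.8 kg/h ÷ 3600 s/h = 0.013 kg/s
Mean residence time: t_res = M/Q_s = 1.08 kg / 0.013 kg/s = 83.0769 s
Convert to SI: D = 0.075 m, h = 0.00787 m, N = 109.9/60 = 1.83167 rev/s
γ̇ = π·D·N / h = π · 0.075 · 1.83167 / 0.00787 = 54.8382 s⁻¹
ΔT = η·γ̇²·t_res / (ρ·cp) = 1105 · (54.8382)² · 83.0769 / (1003 · 1737) = 158.456 K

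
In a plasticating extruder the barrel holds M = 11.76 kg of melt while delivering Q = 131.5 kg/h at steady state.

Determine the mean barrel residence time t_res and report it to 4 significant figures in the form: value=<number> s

Throughput in SI: Q_s = 131.5 kg/h ÷ 3600 s/h = 0.0365278 kg/s
t_res = M / Q_s = 11.76 ÷ 0.0365278 = 321.947 s

value=321.9 s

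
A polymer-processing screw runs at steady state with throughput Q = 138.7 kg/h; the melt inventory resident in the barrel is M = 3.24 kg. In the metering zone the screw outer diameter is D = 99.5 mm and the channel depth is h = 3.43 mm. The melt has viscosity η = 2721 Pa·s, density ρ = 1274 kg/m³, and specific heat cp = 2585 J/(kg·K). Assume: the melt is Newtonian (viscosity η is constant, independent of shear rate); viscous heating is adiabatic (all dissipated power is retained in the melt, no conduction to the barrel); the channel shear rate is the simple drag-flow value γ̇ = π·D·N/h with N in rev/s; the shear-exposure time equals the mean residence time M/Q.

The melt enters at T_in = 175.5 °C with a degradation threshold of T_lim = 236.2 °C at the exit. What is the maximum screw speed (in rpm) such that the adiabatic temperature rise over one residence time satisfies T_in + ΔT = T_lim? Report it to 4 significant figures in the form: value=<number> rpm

Q_s = Q / 3600 = 138.7 / 3600 = 0.0385278 kg/s
t_res = M / Q_s = 3.24 / 0.0385278 = 84.0952 s
Geometry in SI: D = 99.5 mm → 0.0995 m, h = 3.43 mm → 0.00343 m
ΔT_a = T_lim − T_in = 236.2 °C − 175.5 °C = 60.7 K
γ̇_max² = ΔT_a·ρ·cp / (η·t_res) = [60.7 × 1274 × 2585] / [2721 × 84.0952] = 873.613 s⁻²
Take the square root: γ̇_max = √(873.613) = 29.5569 s⁻¹
Solve γ̇ = πDN/h for N: N_max = γ̇_max·h/(π·D) = 29.5569 × 0.00343 / (π × 0.0995) = 0.324325 rev/s = 19.4595 rpm

value=19.46 rpm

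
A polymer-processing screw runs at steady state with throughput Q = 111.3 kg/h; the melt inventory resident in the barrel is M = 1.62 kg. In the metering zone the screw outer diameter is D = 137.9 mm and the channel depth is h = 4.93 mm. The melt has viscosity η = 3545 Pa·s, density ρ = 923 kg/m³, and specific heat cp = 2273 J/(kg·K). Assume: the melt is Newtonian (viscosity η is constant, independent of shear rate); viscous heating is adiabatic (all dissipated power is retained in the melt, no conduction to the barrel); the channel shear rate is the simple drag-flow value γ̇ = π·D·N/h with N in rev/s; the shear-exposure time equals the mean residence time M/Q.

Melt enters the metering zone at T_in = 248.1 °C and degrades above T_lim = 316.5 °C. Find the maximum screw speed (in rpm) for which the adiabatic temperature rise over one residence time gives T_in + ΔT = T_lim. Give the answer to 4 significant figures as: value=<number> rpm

Q_s = Q / 3600 = 111.3 / 3600 = 0.0309167 kg/s
t_res = M / Q_s = 1.62 ÷ 0.0309167 = 52.3989 s
Geometry in SI: D = 137.9 mm → 0.1379 m, h = 4.93 mm → 0.00493 m
ΔT_a = T_lim − T_in = 316.5 °C − 248.1 °C = 68.4 K
γ̇_max² = ΔT_a·ρ·cp / (η·t_res) = [68.4 × 923 × 2273] / [3545 × 52.3989] = 772.536 s⁻²
γ̇_max = √772.536 = 27.7945 s⁻¹
N_max = γ̇_max h / (πD) = 27.7945·0.00493/(π·0.1379) = 0.316295 rev/s → ×60 = 18.9777 rpm

value=18.98 rpm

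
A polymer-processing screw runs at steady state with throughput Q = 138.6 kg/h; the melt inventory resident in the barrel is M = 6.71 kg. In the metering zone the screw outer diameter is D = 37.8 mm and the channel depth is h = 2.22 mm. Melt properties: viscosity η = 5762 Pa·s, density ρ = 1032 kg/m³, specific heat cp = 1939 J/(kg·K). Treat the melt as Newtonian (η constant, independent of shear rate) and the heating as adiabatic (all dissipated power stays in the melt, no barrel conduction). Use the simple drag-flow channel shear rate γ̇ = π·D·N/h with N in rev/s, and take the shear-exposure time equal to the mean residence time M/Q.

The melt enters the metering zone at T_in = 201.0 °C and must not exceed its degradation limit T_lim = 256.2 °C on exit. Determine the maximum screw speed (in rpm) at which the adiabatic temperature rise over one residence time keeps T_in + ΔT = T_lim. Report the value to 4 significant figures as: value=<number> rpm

Q_s = Q / 3600 = 138.6 / 3600 = 0.0385 kg/s
t_res = M / Q_s = 6.71 / 0.0385 = 174.286 s
Convert to metres: D = 0.0378 m, h = 0.00222 m
Allowable rise: ΔT_a = T_lim − T_in = 256.2 − 201.0 = 55.2 K
γ̇_max² = ΔT_a·ρ·cp / (η·t_res) = [55.2 × 1032 × 1939] / [5762 × 174.286] = 109.992 s⁻²
γ̇_max = √109.992 = 10.4877 s⁻¹
N_max = γ̇_max·h / (π·D) = 10.4877 · 0.00222 / (π · 0.0378) = 0.196061 rev/s = 11.7637 rpm

value=11.76 rpm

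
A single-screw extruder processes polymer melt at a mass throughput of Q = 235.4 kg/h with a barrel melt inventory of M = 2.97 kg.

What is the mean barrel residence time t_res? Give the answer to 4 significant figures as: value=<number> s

value=45.42 s

Throughput in SI: Q_s = 235.4 kg/h ÷ 3600 s/h = 0.0653889 kg/s
Mean residence time: t_res = M/Q_s = 2.97 kg / 0.0653889 kg/s = 45.4206 s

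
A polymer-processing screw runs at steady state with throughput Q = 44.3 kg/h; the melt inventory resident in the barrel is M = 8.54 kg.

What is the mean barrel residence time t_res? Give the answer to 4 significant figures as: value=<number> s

Q_s = Q / 3600 = 44.3 / 3600 = 0.0123056 kg/s
Mean residence time: t_res = M/Q_s = 8.54 kg / 0.0123056 kg/s = 693.995 s

value=694.0 s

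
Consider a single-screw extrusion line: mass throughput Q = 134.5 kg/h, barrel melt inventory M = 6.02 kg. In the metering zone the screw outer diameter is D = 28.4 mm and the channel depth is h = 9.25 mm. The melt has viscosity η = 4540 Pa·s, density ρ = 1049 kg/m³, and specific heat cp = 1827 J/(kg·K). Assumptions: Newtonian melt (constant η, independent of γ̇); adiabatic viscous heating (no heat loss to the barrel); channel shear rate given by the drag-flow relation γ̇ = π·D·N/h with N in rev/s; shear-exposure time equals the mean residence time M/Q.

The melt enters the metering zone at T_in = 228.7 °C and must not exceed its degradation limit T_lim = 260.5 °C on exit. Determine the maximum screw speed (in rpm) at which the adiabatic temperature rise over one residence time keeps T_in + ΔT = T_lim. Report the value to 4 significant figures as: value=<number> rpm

value=56.78 rpm

Q_s = Q / 3600 = 134.5 / 3600 = 0.0373611 kg/s
Mean residence time: t_res = M/Q_s = 6.02 kg / 0.0373611 kg/s = 161.13 s
Convert to metres: D = 0.0284 m, h = 0.00925 m
ΔT_a = T_lim − T_in = 260.5 − 228.7 = 31.8 K
Invert ΔT = ηγ̇²t_res/(ρcp) for γ̇: γ̇_max² = ΔT_a ρ cp / (η t_res) = 31.8·1049·1827 / (4540·161.13) = 83.3122 s⁻²
γ̇_max = √83.3122 = 9.12755 s⁻¹
N_max = γ̇_max h / (πD) = 9.12755·0.00925/(π·0.0284) = 0.946298 rev/s → ×60 = 56.7779 rpm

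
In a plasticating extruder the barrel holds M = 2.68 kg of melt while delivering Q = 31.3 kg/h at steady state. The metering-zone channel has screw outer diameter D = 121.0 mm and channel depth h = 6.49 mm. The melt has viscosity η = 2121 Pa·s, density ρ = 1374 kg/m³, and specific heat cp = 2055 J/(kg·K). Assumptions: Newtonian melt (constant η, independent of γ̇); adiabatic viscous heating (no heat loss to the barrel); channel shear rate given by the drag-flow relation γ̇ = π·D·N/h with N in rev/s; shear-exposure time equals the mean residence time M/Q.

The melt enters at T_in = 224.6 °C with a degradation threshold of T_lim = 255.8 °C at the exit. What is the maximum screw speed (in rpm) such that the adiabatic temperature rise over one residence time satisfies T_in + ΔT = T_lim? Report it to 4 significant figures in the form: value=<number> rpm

value=11.89 rpm

Throughput in SI: Q_s = 31.3 kg/h ÷ 3600 s/h = 0.00869444 kg/s
t_res = M / Q_s = 2.68 ÷ 0.00869444 = 308.243 s
Geometry in SI: D = 121.0 mm → 0.121 m, h = 6.49 mm → 0.00649 m
ΔT_a = T_lim − T_in = 255.8 °C − 224.6 °C = 31.2 K
Invert ΔT = ηγ̇²t_res/(ρcp) for γ̇: γ̇_max² = ΔT_a ρ cp / (η t_res) = 31.2·1374·2055 / (2121·308.243) = 134.747 s⁻²
γ̇_max = √134.747 = 11.6081 s⁻¹
Solve γ̇ = πDN/h for N: N_max = γ̇_max·h/(π·D) = 11.6081 × 0.00649 / (π × 0.121) = 0.198184 rev/s = 11.8911 rpm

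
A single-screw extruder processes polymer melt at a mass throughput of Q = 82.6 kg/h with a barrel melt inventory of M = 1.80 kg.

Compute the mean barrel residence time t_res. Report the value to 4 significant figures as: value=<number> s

value=78.45 s

Throughput in SI: Q_s = 82.6 kg/h ÷ 3600 s/h = 0.0229444 kg/s
t_res = M / Q_s = 1.80 ÷ 0.0229444 = 78.4504 s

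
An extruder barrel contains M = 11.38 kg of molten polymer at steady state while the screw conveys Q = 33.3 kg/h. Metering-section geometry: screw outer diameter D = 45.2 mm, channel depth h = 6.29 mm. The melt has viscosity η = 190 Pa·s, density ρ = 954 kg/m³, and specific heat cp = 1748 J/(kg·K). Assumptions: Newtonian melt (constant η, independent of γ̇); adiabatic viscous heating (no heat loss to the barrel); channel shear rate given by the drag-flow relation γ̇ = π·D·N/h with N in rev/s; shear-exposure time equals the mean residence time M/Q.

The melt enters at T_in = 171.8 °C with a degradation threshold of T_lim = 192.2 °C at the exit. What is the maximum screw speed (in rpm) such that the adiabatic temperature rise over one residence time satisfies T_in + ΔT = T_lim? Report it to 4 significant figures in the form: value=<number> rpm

Convert throughput: Q = 33.3 kg/h = 33.3/3600 = 0.00925 kg/s
t_res = M / Q_s = 11.38 / 0.00925 = 1230.27 s
D = 45.2 mm = 0.0452 m;  h = 6.29 mm = 0.00629 m
Allowable rise: ΔT_a = T_lim − T_in = 192.2 − 171.8 = 20.4 K
γ̇_max² = ΔT_a·ρ·cp / (η·t_res) = [20.4 × 954 × 1748] / [190 × 1230.27] = 145.534 s⁻²
γ̇_max = √145.534 = 12.0638 s⁻¹
N_max = γ̇_max·h / (π·D) = 12.0638 · 0.00629 / (π · 0.0452) = 0.534374 rev/s = 32.0624 rpm

value=32.06 rpm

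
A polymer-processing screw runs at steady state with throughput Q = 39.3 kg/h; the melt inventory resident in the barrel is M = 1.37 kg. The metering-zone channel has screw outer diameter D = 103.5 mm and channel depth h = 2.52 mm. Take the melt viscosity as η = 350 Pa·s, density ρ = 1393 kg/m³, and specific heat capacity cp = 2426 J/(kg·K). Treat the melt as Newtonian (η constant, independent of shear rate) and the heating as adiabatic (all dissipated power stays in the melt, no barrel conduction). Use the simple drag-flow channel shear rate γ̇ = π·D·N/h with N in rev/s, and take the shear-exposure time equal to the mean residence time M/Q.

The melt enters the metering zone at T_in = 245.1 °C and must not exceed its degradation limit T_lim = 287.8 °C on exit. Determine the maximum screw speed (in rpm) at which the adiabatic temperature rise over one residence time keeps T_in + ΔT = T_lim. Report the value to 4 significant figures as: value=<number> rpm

Convert throughput: Q = 39.3 kg/h = 39.3/3600 = 0.0109167 kg/s
t_res = M / Q_s = 1.37 ÷ 0.0109167 = 125.496 s
Geometry in SI: D = 103.5 mm → 0.1035 m, h = 2.52 mm → 0.00252 m
ΔT_a = T_lim − T_in = 287.8 °C − 245.1 °C = 42.7 K
Invert ΔT = ηγ̇²t_res/(ρcp) for γ̇: γ̇_max² = ΔT_a ρ cp / (η t_res) = 42.7·1393·2426 / (350·125.496) = 3285.27 s⁻²
γ̇_max = √3285.27 = 57.3173 s⁻¹
N_max = γ̇_max h / (πD) = 57.3173·0.00252/(π·0.1035) = 0.444218 rev/s → ×60 = 26.6531 rpm

value=26.65 rpm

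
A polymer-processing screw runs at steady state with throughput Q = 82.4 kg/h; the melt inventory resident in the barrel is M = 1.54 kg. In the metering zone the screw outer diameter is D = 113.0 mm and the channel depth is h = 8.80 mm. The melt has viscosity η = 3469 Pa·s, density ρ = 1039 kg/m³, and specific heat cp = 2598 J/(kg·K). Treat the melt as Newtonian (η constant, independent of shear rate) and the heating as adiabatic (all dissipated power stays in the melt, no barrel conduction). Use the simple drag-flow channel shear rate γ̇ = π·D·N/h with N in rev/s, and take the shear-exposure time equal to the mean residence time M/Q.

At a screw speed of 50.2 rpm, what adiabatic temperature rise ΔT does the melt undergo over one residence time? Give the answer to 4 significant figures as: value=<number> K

Throughput in SI: Q_s = 82.4 kg/h ÷ 3600 s/h = 0.0228889 kg/s
t_res = M / Q_s = 1.54 / 0.0228889 = 67.2816 s
Convert to SI: D = 0.113 m, h = 0.0088 m, N = 50.2/60 = 0.836667 rev/s
Shear rate: γ̇ = πDN/h = π·0.113·0.836667/0.0088 = 33.7519 s⁻¹
ΔT = η·γ̇²·t_res / (ρ·cp) = 3469 · (33.7519)² · 67.2816 / (1039 · 2598) = 98.5013 K

value=98.50 K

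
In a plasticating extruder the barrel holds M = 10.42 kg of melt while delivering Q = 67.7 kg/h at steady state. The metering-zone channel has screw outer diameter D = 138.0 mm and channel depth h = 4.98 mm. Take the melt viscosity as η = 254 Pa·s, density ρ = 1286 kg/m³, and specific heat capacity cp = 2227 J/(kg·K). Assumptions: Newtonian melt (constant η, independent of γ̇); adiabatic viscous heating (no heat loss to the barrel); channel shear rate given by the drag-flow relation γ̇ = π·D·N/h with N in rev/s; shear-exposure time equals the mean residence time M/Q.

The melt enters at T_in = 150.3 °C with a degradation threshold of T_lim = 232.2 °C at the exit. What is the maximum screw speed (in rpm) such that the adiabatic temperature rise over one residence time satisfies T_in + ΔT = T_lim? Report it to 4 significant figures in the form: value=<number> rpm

Throughput in SI: Q_s = 67.7 kg/h ÷ 3600 s/h = 0.0188056 kg/s
t_res = M / Q_s = 10.42 / 0.0188056 = 554.092 s
Geometry in SI: D = 138.0 mm → 0.138 m, h = 4.98 mm → 0.00498 m
Allowable rise: ΔT_a = T_lim − T_in = 232.2 − 150.3 = 81.9 K
γ̇_max² = ΔT_a·ρ·cp / (η·t_res) = [81.9 × 1286 × 2227] / [254 × 554.092] = 1666.59 s⁻²
γ̇_max = sqrt(1666.59) = 40.8239 s⁻¹
N_max = γ̇_max·h / (π·D) = 40.8239 · 0.00498 / (π · 0.138) = 0.468938 rev/s = 28.1363 rpm

value=28.14 rpm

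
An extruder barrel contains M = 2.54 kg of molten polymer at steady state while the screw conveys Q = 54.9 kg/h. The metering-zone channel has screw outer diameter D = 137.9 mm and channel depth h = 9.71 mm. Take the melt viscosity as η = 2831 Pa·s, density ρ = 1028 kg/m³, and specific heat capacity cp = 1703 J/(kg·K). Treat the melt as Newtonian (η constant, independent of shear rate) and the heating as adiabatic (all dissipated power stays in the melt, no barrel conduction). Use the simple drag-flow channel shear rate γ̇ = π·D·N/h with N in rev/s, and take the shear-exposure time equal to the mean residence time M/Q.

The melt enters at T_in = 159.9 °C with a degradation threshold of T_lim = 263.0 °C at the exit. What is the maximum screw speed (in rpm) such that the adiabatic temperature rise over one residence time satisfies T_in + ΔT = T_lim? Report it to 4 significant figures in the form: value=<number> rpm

Q_s = Q / 3600 = 54.9 / 3600 = 0.01525 kg/s
t_res = M / Q_s = 2.54 / 0.01525 = 166.557 s
Convert to metres: D = 0.1379 m, h = 0.00971 m
ΔT_a = T_lim − T_in = 263.0 °C − 159.9 °C = 103.1 K
γ̇_max² = ΔT_a·ρ·cp/(η·t_res) = 103.1·1028·1703/(2831·166.557) = 382.792 s⁻²
Take the square root: γ̇_max = √(382.792) = 19.5651 s⁻¹
N_max = γ̇_max·h / (π·D) = 19.5651 · 0.00971 / (π · 0.1379) = 0.438517 rev/s = 26.311 rpm

value=26.31 rpm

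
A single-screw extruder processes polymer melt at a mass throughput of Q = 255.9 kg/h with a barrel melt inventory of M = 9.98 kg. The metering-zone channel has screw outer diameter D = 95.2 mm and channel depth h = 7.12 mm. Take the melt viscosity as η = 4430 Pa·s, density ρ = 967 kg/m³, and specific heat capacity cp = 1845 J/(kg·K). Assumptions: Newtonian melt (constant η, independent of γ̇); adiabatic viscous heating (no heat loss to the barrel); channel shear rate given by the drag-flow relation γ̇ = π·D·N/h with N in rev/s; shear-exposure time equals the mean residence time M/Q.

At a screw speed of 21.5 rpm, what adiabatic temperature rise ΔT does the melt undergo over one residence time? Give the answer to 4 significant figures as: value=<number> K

value=78.98 K

Convert throughput: Q = 255.9 kg/h = 255.9/3600 = 0.0710833 kg/s
t_res = M / Q_s = 9.98 ÷ 0.0710833 = 140.399 s
Geometry in metres: D = 95.2 mm → 0.0952 m, h = 7.12 mm → 0.00712 m; screw speed N = 21.5 rpm = 0.358333 rev/s
Shear rate: γ̇ = πDN/h = π·0.0952·0.358333/0.00712 = 15.052 s⁻¹
Adiabatic rise: ΔT = η γ̇² t_res / (ρ cp) = 4430·(15.052)²·140.399 / (967·1845) = 78.9827 K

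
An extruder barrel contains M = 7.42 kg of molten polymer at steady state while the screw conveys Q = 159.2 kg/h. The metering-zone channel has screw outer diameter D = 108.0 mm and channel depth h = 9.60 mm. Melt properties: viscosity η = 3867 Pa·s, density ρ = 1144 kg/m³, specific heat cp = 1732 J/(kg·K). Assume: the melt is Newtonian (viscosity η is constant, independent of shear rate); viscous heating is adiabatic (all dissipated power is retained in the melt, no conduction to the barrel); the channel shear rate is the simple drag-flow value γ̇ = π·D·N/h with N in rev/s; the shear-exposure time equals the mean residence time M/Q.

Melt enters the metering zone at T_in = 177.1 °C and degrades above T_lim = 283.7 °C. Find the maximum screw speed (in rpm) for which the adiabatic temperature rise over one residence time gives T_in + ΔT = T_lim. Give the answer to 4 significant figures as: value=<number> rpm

Convert throughput: Q = 159.2 kg/h = 159.2/3600 = 0.0442222 kg/s
t_res = M / Q_s = 7.42 ÷ 0.0442222 = 167.789 s
Geometry in SI: D = 108.0 mm → 0.108 m, h = 9.60 mm → 0.0096 m
ΔT_a = T_lim − T_in = 283.7 − 177.1 = 106.6 K
γ̇_max² = ΔT_a·ρ·cp/(η·t_res) = 106.6·1144·1732/(3867·167.789) = 325.532 s⁻²
γ̇_max = √325.532 = 18.0425 s⁻¹
Solve γ̇ = πDN/h for N: N_max = γ̇_max·h/(π·D) = 18.0425 × 0.0096 / (π × 0.108) = 0.510498 rev/s = 30.6299 rpm

value=30.63 rpm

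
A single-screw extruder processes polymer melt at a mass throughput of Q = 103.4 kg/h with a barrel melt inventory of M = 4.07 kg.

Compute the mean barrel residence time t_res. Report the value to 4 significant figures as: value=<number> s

value=141.7 s

Throughput in SI: Q_s = 103.4 kg/h ÷ 3600 s/h = 0.0287222 kg/s
t_res = M / Q_s = 4.07 ÷ 0.0287222 = 141.702 s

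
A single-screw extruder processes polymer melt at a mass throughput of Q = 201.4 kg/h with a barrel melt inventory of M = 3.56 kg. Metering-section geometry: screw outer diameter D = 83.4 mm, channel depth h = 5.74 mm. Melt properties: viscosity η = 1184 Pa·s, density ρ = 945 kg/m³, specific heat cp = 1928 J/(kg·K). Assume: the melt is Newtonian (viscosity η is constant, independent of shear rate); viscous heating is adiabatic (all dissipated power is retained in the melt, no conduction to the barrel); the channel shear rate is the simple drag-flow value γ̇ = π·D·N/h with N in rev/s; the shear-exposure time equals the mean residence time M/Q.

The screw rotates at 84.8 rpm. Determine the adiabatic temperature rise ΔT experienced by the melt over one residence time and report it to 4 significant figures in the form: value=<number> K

Convert throughput: Q = 201.4 kg/h = 201.4/3600 = 0.0559444 kg/s
Mean residence time: t_res = M/Q_s = 3.56 kg / 0.0559444 kg/s = 63.6346 s
Geometry in metres: D = 83.4 mm → 0.0834 m, h = 5.74 mm → 0.00574 m; screw speed N = 84.8 rpm = 1.41333 rev/s
γ̇ = π D N / h = (π)(0.0834)(1.41333) / 0.00574 = 64.5132 s⁻¹
ΔT = η·γ̇²·t_res/(ρ·cp) = [1184 × 64.5132² × 63.6346] / [945 × 1928] = 172.109 K

value=172.1 K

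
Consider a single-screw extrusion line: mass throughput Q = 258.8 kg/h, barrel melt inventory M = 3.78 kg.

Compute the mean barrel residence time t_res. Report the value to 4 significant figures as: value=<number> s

Q_s = Q / 3600 = 258.8 / 3600 = 0.0718889 kg/s
t_res = M / Q_s = 3.78 / 0.0718889 = 52.5811 s

value=52.58 s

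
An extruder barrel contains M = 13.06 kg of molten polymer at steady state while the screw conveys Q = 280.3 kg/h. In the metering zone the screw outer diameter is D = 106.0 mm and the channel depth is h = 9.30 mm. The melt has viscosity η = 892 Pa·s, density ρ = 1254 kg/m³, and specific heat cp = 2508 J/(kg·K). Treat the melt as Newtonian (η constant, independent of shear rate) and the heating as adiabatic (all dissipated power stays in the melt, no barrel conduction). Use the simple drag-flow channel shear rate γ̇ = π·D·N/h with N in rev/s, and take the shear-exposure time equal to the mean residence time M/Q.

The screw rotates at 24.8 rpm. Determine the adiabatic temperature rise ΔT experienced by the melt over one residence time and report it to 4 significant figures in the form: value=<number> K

value=10.42 K

Convert throughput: Q = 280.3 kg/h = 280.3/3600 = 0.0778611 kg/s
t_res = M / Q_s = 13.06 ÷ 0.0778611 = 167.735 s
Convert to SI: D = 0.106 m, h = 0.0093 m, N = 24.8/60 = 0.413333 rev/s
Shear rate: γ̇ = πDN/h = π·0.106·0.413333/0.0093 = 14.8004 s⁻¹
Adiabatic rise: ΔT = η γ̇² t_res / (ρ cp) = 892·(14.8004)²·167.735 / (1254·2508) = 10.421 K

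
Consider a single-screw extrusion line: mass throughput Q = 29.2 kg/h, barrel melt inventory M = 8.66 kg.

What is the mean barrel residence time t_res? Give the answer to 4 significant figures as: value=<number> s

Convert throughput: Q = 29.2 kg/h = 29.2/3600 = 0.00811111 kg/s
t_res = M / Q_s = 8.66 ÷ 0.00811111 = 1067.67 s

value=1068. s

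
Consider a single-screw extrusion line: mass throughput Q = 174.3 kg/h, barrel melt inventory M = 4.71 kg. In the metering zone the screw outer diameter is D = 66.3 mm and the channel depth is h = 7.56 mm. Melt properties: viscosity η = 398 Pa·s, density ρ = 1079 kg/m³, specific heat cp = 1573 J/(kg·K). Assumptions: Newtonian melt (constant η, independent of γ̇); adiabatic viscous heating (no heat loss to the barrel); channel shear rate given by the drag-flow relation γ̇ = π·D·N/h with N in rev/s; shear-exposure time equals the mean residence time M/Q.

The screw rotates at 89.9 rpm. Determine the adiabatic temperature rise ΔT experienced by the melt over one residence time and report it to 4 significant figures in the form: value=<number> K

value=38.87 K

Throughput in SI: Q_s = 174.3 kg/h ÷ 3600 s/h = 0.0484167 kg/s
t_res = M / Q_s = 4.71 / 0.0484167 = 97.2806 s
Geometry in metres: D = 66.3 mm → 0.0663 m, h = 7.56 mm → 0.00756 m; screw speed N = 89.9 rpm = 1.49833 rev/s
γ̇ = π D N / h = (π)(0.0663)(1.49833) / 0.00756 = 41.281 s⁻¹
Adiabatic rise: ΔT = η γ̇² t_res / (ρ cp) = 398·(41.281)²·97.2806 / (1079·1573) = 38.874 K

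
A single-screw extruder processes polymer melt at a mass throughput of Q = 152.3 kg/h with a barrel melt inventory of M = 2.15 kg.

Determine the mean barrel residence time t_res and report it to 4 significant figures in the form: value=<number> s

value=50.82 s

Convert throughput: Q = 152.3 kg/h = 152.3/3600 = 0.0423056 kg/s
t_res = M / Q_s = 2.15 / 0.0423056 = 50.8207 s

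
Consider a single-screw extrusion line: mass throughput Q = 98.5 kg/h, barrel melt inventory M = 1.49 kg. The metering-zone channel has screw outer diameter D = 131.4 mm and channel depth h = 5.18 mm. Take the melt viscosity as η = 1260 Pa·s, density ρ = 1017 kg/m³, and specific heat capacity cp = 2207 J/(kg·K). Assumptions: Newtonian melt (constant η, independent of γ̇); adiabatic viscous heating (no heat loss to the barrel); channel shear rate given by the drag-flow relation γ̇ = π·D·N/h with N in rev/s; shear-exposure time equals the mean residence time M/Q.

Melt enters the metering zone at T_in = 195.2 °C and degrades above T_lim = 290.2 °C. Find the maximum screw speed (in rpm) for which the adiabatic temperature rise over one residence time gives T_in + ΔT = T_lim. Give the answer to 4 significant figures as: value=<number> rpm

Convert throughput: Q = 98.5 kg/h = 98.5/3600 = 0.0273611 kg/s
Mean residence time: t_res = M/Q_s = 1.49 kg / 0.0273611 kg/s = 54.4569 s
D = 131.4 mm = 0.1314 m;  h = 5.18 mm = 0.00518 m
ΔT_a = T_lim − T_in = 290.2 − 195.2 = 95 K
Invert ΔT = ηγ̇²t_res/(ρcp) for γ̇: γ̇_max² = ΔT_a ρ cp / (η t_res) = 95·1017·2207 / (1260·54.4569) = 3107.59 s⁻²
γ̇_max = √3107.59 = 55.7458 s⁻¹
Solve γ̇ = πDN/h for N: N_max = γ̇_max·h/(π·D) = 55.7458 × 0.00518 / (π × 0.1314) = 0.699514 rev/s = 41.9708 rpm

value=41.97 rpm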